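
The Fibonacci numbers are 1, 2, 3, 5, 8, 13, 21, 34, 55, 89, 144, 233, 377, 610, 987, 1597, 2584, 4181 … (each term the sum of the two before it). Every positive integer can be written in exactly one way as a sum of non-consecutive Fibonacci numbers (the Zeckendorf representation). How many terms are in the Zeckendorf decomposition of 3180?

7

Greedily peel off the largest Fibonacci term at each step:
take 2584 (≤ 3180); 3180 − 2584 = 596
take 377 (≤ 596); 596 − 377 = 219
take 144 (≤ 219); 219 − 144 = 75
take 55 (≤ 75); 75 − 55 = 20
take 13 (≤ 20); 20 − 13 = 7
take 5 (≤ 7); 7 − 5 = 2
take 2 (≤ 2); 2 − 2 = 0
3180 = 2584 + 377 + 144 + 55 + 13 + 5 + 2, which has 7 terms.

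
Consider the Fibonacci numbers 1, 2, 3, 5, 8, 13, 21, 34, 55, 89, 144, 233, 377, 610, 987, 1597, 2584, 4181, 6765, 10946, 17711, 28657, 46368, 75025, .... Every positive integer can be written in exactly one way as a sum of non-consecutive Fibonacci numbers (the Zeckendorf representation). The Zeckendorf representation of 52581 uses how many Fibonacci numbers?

6

take 46368 (≤ 52581); 52581 − 46368 = 6213
take 4181 (≤ 6213); 6213 − 4181 = 2032
take 1597 (≤ 2032); 2032 − 1597 = 435
take 377 (≤ 435); 435 − 377 = 58
take 55 (≤ 58); 58 − 55 = 3
take 3 (≤ 3); 3 − 3 = 0
52581 = 46368 + 4181 + 1597 + 377 + 55 + 3, which has 6 terms.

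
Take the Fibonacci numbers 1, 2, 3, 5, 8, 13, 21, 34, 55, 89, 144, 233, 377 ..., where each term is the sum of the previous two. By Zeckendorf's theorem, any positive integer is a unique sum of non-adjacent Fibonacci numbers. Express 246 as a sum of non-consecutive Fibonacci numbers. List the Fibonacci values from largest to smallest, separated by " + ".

233 + 13

Repeatedly subtract the largest Fibonacci number that fits:
take 233 (≤ 246); 246 − 233 = 13
take 13 (≤ 13); 13 − 13 = 0
So 246 = 233 + 13, with no two terms consecutive in the sequence.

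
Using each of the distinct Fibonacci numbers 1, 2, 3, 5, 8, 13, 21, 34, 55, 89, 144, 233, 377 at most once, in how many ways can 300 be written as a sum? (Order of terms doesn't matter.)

Starting from the Zeckendorf form and repeatedly splitting a term F_k into F_{k−1} + F_{k−2} (when neither is already used) reaches every representation.
300 = 233+55+8+3+1 = 233+34+21+8+3+1 = 144+89+55+8+3+1 = 144+89+34+21+8+3+1 — 4 representations.

4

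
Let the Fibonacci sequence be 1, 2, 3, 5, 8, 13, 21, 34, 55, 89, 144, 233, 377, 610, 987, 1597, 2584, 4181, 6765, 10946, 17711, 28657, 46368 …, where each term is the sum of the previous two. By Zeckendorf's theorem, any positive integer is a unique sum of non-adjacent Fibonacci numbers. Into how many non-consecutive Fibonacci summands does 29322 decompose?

take 28657 (≤ 29322); 29322 − 28657 = 665
take 610 (≤ 665); 665 − 610 = 55
take 55 (≤ 55); 55 − 55 = 0
29322 = 28657 + 610 + 55, which has 3 terms.

3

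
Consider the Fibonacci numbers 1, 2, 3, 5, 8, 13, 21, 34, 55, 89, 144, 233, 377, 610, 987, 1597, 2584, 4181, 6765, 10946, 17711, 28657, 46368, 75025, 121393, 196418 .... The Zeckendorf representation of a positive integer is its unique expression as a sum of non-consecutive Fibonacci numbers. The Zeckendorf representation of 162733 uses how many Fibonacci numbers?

162733: greatest Fibonacci not exceeding it is 121393, leaving 41340
41340: greatest Fibonacci not exceeding it is 28657, leaving 12683
12683: greatest Fibonacci not exceeding it is 10946, leaving 1737
1737: greatest Fibonacci not exceeding it is 1597, leaving 140
140: greatest Fibonacci not exceeding it is 89, leaving 51
51: greatest Fibonacci not exceeding it is 34, leaving 17
17: greatest Fibonacci not exceeding it is 13, leaving 4
4: greatest Fibonacci not exceeding it is 3, leaving 1
1: greatest Fibonacci not exceeding it is 1, leaving 0
162733 = 121393 + 28657 + 10946 + 1597 + 89 + 34 + 13 + 3 + 1, which has 9 terms.

9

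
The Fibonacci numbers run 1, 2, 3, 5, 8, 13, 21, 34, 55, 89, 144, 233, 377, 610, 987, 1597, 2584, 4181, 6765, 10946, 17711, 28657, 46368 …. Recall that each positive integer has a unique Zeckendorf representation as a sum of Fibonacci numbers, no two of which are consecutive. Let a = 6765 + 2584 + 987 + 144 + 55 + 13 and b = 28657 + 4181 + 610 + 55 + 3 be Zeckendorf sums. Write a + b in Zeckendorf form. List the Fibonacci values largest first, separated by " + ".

The two numbers are 10548 and 33506, so their sum is 44054.
Repeatedly subtract the largest Fibonacci number that fits:
largest Fibonacci ≤ 44054 is 28657; 44054 − 28657 = 15397
largest Fibonacci ≤ 15397 is 10946; 15397 − 10946 = 4451
largest Fibonacci ≤ 4451 is 4181; 4451 − 4181 = 270
largest Fibonacci ≤ 270 is 233; 270 − 233 = 37
largest Fibonacci ≤ 37 is 34; 37 − 34 = 3
largest Fibonacci ≤ 3 is 3; 3 − 3 = 0

28657 + 10946 + 4181 + 233 + 34 + 3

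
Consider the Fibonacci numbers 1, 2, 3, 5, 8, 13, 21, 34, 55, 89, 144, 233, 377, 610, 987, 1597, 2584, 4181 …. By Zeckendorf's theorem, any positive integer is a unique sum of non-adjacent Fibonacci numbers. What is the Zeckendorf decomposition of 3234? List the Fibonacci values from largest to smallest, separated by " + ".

2584 + 610 + 34 + 5 + 1

Repeatedly subtract the largest Fibonacci number that fits:
largest Fibonacci ≤ 3234 is 2584; 3234 − 2584 = 650
largest Fibonacci ≤ 650 is 610; 650 − 610 = 40
largest Fibonacci ≤ 40 is 34; 40 − 34 = 6
largest Fibonacci ≤ 6 is 5; 6 − 5 = 1
largest Fibonacci ≤ 1 is 1; 1 − 1 = 0
So 3234 = 2584 + 610 + 34 + 5 + 1, with no two terms consecutive in the sequence.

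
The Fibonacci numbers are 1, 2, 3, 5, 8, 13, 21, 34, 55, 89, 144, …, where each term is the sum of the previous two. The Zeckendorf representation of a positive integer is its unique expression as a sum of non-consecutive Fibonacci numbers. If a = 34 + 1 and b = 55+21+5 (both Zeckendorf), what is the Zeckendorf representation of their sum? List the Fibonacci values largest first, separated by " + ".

89 + 21 + 5 + 1

The two numbers are 35 and 81, so their sum is 116.
largest Fibonacci ≤ 116 is 89; 116 − 89 = 27
largest Fibonacci ≤ 27 is 21; 27 − 21 = 6
largest Fibonacci ≤ 6 is 5; 6 − 5 = 1
largest Fibonacci ≤ 1 is 1; 1 − 1 = 0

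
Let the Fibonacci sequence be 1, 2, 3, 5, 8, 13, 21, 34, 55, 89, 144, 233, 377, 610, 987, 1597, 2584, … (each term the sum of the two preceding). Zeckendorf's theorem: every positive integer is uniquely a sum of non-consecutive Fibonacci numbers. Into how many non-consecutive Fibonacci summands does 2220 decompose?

3

2220: greatest Fibonacci not exceeding it is 1597, leaving 623
623: greatest Fibonacci not exceeding it is 610, leaving 13
13: greatest Fibonacci not exceeding it is 13, leaving 0
2220 = 1597 + 610 + 13, which has 3 terms.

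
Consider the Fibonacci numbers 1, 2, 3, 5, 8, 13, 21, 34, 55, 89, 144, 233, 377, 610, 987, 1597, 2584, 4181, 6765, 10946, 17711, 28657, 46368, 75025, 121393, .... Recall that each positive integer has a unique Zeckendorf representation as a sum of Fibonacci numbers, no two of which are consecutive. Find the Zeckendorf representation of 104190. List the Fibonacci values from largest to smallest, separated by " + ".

subtract 75025 from 104190: 29165 remains
subtract 28657 from 29165: 508 remains
subtract 377 from 508: 131 remains
subtract 89 from 131: 42 remains
subtract 34 from 42: 8 remains
subtract 8 from 8: 0 remains
So 104190 = 75025 + 28657 + 377 + 89 + 34 + 8, with no two terms consecutive in the sequence.

75025 + 28657 + 377 + 89 + 34 + 8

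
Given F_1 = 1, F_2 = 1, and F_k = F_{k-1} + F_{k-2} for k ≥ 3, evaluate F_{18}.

2584

Iterating the recurrence up to F_{10} = 55 and F_{9} = 34:
F_{11} = F_{10} + F_{9} = 55 + 34 = 89
F_{12} = F_{11} + F_{10} = 89 + 55 = 144
F_{13} = F_{12} + F_{11} = 144 + 89 = 233
F_{14} = F_{13} + F_{12} = 233 + 144 = 377
F_{15} = F_{14} + F_{13} = 377 + 233 = 610
F_{16} = F_{15} + F_{14} = 610 + 377 = 987
F_{17} = F_{16} + F_{15} = 987 + 610 = 1597
F_{18} = F_{17} + F_{16} = 1597 + 987 = 2584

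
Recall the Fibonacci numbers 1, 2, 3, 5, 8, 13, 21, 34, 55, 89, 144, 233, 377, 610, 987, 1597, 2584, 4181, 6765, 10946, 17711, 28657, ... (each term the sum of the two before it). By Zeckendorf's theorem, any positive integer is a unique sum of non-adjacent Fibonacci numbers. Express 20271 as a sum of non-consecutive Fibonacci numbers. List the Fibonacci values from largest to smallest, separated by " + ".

largest Fibonacci ≤ 20271 is 17711; 20271 − 17711 = 2560
largest Fibonacci ≤ 2560 is 1597; 2560 − 1597 = 963
largest Fibonacci ≤ 963 is 610; 963 − 610 = 353
largest Fibonacci ≤ 353 is 233; 353 − 233 = 120
largest Fibonacci ≤ 120 is 89; 120 − 89 = 31
largest Fibonacci ≤ 31 is 21; 31 − 21 = 10
largest Fibonacci ≤ 10 is 8; 10 − 8 = 2
largest Fibonacci ≤ 2 is 2; 2 − 2 = 0
So 20271 = 17711 + 1597 + 610 + 233 + 89 + 21 + 8 + 2, with no two terms consecutive in the sequence.

17711 + 1597 + 610 + 233 + 89 + 21 + 8 + 2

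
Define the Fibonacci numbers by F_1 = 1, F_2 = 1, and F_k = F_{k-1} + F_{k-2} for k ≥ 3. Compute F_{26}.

Iterating the recurrence up to F_{19} = 4181 and F_{18} = 2584:
F_{20} = F_{19} + F_{18} = 4181 + 2584 = 6765
F_{21} = F_{20} + F_{19} = 6765 + 4181 = 10946
F_{22} = F_{21} + F_{20} = 10946 + 6765 = 17711
F_{23} = F_{22} + F_{21} = 17711 + 10946 = 28657
F_{24} = F_{23} + F_{22} = 28657 + 17711 = 46368
F_{25} = F_{24} + F_{23} = 46368 + 28657 = 75025
F_{26} = F_{25} + F_{24} = 75025 + 46368 = 121393

121393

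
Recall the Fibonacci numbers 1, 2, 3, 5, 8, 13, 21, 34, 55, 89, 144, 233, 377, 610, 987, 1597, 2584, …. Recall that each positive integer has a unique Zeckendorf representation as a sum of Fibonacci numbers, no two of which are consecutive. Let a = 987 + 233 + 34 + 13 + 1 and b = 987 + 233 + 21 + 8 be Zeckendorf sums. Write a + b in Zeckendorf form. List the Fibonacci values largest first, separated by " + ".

1597 + 610 + 233 + 55 + 21 + 1

The two numbers are 1268 and 1249, so their sum is 2517.
2517 − 1597 = 920
920 − 610 = 310
310 − 233 = 77
77 − 55 = 22
22 − 21 = 1
1 − 1 = 0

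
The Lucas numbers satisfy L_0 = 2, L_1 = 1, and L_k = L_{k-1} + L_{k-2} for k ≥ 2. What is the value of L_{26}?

Iterating the recurrence up to L_{21} = 24476 and L_{20} = 15127:
L_{22} = L_{21} + L_{20} = 24476 + 15127 = 39603
L_{23} = L_{22} + L_{21} = 39603 + 24476 = 64079
L_{24} = L_{23} + L_{22} = 64079 + 39603 = 103682
L_{25} = L_{24} + L_{23} = 103682 + 64079 = 167761
L_{26} = L_{25} + L_{24} = 167761 + 103682 = 271443

271443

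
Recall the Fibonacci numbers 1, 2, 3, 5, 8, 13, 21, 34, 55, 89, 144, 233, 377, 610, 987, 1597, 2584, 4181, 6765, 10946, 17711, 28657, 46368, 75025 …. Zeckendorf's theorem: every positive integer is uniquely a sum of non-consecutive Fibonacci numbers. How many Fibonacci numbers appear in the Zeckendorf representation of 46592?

6

Greedy algorithm:
largest Fibonacci ≤ 46592 is 46368; 46592 − 46368 = 224
largest Fibonacci ≤ 224 is 144; 224 − 144 = 80
largest Fibonacci ≤ 80 is 55; 80 − 55 = 25
largest Fibonacci ≤ 25 is 21; 25 − 21 = 4
largest Fibonacci ≤ 4 is 3; 4 − 3 = 1
largest Fibonacci ≤ 1 is 1; 1 − 1 = 0
46592 = 46368 + 144 + 55 + 21 + 3 + 1, which has 6 terms.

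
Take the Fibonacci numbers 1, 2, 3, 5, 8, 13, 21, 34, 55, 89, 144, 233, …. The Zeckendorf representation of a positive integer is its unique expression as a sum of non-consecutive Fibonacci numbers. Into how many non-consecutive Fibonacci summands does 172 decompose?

4

172 − 144 = 28
28 − 21 = 7
7 − 5 = 2
2 − 2 = 0
172 = 144 + 21 + 5 + 2, which has 4 terms.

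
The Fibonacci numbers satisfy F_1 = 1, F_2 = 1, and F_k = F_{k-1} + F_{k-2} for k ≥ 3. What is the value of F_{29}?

Iterating the recurrence up to F_{25} = 75025 and F_{24} = 46368:
F_{26} = F_{25} + F_{24} = 75025 + 46368 = 121393
F_{27} = F_{26} + F_{25} = 121393 + 75025 = 196418
F_{28} = F_{27} + F_{26} = 196418 + 121393 = 317811
F_{29} = F_{28} + F_{27} = 317811 + 196418 = 514229

514229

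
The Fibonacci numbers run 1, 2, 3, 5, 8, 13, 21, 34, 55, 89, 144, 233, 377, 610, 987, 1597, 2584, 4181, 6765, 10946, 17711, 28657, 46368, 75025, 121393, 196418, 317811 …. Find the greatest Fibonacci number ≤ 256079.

196418 ≤ 256079 < 317811, so the largest Fibonacci number not exceeding 256079 is 196418.

196418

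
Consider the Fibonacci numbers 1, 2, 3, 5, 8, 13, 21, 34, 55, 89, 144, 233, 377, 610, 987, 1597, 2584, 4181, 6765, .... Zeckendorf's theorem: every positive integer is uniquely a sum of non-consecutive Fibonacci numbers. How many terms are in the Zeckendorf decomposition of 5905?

Repeatedly subtract the largest Fibonacci number that fits:
5905 − 4181 = 1724
1724 − 1597 = 127
127 − 89 = 38
38 − 34 = 4
4 − 3 = 1
1 − 1 = 0
5905 = 4181 + 1597 + 89 + 34 + 3 + 1, which has 6 terms.

6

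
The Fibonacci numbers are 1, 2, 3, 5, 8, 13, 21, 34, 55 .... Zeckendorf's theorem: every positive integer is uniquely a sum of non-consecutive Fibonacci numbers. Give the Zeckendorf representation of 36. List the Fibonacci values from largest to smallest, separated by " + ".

34 + 2

34 ≤ 36 < 55, so take 34; remainder 2
2 ≤ 2 < 3, so take 2; remainder 0
So 36 = 34 + 2, with no two terms consecutive in the sequence.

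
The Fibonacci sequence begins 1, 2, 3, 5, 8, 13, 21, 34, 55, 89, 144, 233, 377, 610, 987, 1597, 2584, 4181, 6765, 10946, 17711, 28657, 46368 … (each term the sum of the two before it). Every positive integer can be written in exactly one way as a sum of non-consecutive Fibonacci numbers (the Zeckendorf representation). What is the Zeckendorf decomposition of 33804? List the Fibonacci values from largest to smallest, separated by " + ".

28657 + 4181 + 610 + 233 + 89 + 34

Repeatedly subtract the largest Fibonacci number that fits:
largest Fibonacci ≤ 33804 is 28657; 33804 − 28657 = 5147
largest Fibonacci ≤ 5147 is 4181; 5147 − 4181 = 966
largest Fibonacci ≤ 966 is 610; 966 − 610 = 356
largest Fibonacci ≤ 356 is 233; 356 − 233 = 123
largest Fibonacci ≤ 123 is 89; 123 − 89 = 34
largest Fibonacci ≤ 34 is 34; 34 − 34 = 0
So 33804 = 28657 + 4181 + 610 + 233 + 89 + 34, with no two terms consecutive in the sequence.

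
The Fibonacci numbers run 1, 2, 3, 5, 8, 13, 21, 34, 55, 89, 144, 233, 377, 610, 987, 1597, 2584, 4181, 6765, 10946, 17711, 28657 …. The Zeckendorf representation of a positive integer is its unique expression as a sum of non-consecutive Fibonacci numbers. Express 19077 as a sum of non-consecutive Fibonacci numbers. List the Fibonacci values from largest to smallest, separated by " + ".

19077 − 17711 = 1366
1366 − 987 = 379
379 − 377 = 2
2 − 2 = 0
So 19077 = 17711 + 987 + 377 + 2, with no two terms consecutive in the sequence.

17711 + 987 + 377 + 2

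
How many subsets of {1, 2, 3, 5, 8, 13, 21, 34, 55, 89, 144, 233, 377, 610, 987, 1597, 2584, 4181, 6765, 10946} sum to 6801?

18

Each representation comes from the Zeckendorf form by replacing some F_k with F_{k−1} + F_{k−2} where possible.
6801 = 6765+34+2 = 6765+21+13+2 = 4181+2584+34+2 = 6765+21+8+5+2 = 4181+2584+21+13+2 = … (13 more), for 18 in all.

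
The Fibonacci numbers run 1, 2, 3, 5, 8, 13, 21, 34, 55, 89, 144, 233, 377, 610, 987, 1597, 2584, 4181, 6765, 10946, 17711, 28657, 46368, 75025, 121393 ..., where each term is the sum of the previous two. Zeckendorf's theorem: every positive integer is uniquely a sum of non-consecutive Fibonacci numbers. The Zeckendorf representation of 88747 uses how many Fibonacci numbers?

Greedily peel off the largest Fibonacci term at each step:
take 75025 (≤ 88747); 88747 − 75025 = 13722
take 10946 (≤ 13722); 13722 − 10946 = 2776
take 2584 (≤ 2776); 2776 − 2584 = 192
take 144 (≤ 192); 192 − 144 = 48
take 34 (≤ 48); 48 − 34 = 14
take 13 (≤ 14); 14 − 13 = 1
take 1 (≤ 1); 1 − 1 = 0
88747 = 75025 + 10946 + 2584 + 144 + 34 + 13 + 1, which has 7 terms.

7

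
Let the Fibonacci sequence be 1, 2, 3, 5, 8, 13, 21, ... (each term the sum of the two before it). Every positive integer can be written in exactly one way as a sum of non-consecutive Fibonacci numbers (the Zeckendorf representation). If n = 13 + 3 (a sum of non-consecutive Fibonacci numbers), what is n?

13 + 3 = 16.

16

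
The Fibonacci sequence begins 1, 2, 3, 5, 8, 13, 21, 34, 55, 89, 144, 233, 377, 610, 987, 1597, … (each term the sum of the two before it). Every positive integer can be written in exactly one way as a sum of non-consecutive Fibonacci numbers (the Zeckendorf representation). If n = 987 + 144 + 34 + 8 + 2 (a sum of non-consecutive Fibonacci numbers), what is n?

987 + 144 + 34 + 8 + 2 = 1175.

1175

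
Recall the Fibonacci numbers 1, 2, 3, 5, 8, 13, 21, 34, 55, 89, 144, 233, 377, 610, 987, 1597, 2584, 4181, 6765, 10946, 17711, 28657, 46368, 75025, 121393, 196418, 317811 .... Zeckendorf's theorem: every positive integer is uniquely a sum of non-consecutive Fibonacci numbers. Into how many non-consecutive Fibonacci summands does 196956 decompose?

6

Greedily peel off the largest Fibonacci term at each step:
196956 − 196418 = 538
538 − 377 = 161
161 − 144 = 17
17 − 13 = 4
4 − 3 = 1
1 − 1 = 0
196956 = 196418 + 377 + 144 + 13 + 3 + 1, which has 6 terms.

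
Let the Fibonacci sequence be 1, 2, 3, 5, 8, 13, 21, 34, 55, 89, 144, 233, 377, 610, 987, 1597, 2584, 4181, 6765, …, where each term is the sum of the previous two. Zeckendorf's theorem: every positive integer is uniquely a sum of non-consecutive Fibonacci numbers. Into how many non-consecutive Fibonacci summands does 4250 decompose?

4

take 4181 (≤ 4250); 4250 − 4181 = 69
take 55 (≤ 69); 69 − 55 = 14
take 13 (≤ 14); 14 − 13 = 1
take 1 (≤ 1); 1 − 1 = 0
4250 = 4181 + 55 + 13 + 1, which has 4 terms.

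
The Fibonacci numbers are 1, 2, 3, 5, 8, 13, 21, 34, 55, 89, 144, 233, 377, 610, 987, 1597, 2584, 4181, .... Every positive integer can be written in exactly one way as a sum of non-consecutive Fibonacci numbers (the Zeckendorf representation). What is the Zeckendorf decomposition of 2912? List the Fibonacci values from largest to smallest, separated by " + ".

2912: greatest Fibonacci not exceeding it is 2584, leaving 328
328: greatest Fibonacci not exceeding it is 233, leaving 95
95: greatest Fibonacci not exceeding it is 89, leaving 6
6: greatest Fibonacci not exceeding it is 5, leaving 1
1: greatest Fibonacci not exceeding it is 1, leaving 0
So 2912 = 2584 + 233 + 89 + 5 + 1, with no two terms consecutive in the sequence.

2584 + 233 + 89 + 5 + 1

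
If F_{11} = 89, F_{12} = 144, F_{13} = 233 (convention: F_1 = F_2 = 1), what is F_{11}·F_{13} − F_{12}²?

89·233 − 144² = 20737 − 20736 = 1. (Cassini's identity: F_{k−1}F_{k+1} − F_k² = (−1)^k.)

1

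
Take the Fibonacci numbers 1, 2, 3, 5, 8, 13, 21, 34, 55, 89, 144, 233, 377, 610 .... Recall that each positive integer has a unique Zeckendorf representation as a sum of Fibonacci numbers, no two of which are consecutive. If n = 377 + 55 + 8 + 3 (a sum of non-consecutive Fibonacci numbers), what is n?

377 + 55 + 8 + 3 = 443.

443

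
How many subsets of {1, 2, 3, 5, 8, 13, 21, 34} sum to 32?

32 = 21+8+3 = 21+8+2+1 = 21+5+3+2+1 = … (1 more), for 4 in all.

4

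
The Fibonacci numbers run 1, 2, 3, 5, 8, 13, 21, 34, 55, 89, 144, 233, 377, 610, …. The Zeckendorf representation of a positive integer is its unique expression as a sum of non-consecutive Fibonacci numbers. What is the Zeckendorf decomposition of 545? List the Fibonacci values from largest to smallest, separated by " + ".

Repeatedly subtract the largest Fibonacci number that fits:
545: greatest Fibonacci not exceeding it is 377, leaving 168
168: greatest Fibonacci not exceeding it is 144, leaving 24
24: greatest Fibonacci not exceeding it is 21, leaving 3
3: greatest Fibonacci not exceeding it is 3, leaving 0
So 545 = 377 + 144 + 21 + 3, with no two terms consecutive in the sequence.

377 + 144 + 21 + 3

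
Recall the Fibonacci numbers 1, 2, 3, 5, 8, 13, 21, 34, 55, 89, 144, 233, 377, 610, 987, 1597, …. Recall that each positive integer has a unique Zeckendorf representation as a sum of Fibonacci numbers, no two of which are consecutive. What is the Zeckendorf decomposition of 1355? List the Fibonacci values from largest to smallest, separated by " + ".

987 + 233 + 89 + 34 + 8 + 3 + 1

largest Fibonacci ≤ 1355 is 987; 1355 − 987 = 368
largest Fibonacci ≤ 368 is 233; 368 − 233 = 135
largest Fibonacci ≤ 135 is 89; 135 − 89 = 46
largest Fibonacci ≤ 46 is 34; 46 − 34 = 12
largest Fibonacci ≤ 12 is 8; 12 − 8 = 4
largest Fibonacci ≤ 4 is 3; 4 − 3 = 1
largest Fibonacci ≤ 1 is 1; 1 − 1 = 0
So 1355 = 987 + 233 + 89 + 34 + 8 + 3 + 1, with no two terms consecutive in the sequence.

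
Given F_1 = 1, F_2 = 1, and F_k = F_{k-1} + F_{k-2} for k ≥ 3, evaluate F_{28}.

Iterating the recurrence up to F_{22} = 17711 and F_{21} = 10946:
F_{23} = F_{22} + F_{21} = 17711 + 10946 = 28657
F_{24} = F_{23} + F_{22} = 28657 + 17711 = 46368
F_{25} = F_{24} + F_{23} = 46368 + 28657 = 75025
F_{26} = F_{25} + F_{24} = 75025 + 46368 = 121393
F_{27} = F_{26} + F_{25} = 121393 + 75025 = 196418
F_{28} = F_{27} + F_{26} = 196418 + 121393 = 317811

317811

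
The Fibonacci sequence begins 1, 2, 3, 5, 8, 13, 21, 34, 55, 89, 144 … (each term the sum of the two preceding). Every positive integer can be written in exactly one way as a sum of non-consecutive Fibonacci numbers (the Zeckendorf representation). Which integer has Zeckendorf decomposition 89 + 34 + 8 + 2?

89 + 34 + 8 + 2 = 133.

133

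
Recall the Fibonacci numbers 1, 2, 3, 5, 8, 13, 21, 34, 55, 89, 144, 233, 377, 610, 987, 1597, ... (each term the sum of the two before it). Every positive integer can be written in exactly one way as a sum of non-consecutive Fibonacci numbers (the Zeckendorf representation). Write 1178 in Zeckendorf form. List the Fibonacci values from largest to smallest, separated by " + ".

Greedily peel off the largest Fibonacci term at each step:
subtract 987 from 1178: 191 remains
subtract 144 from 191: 47 remains
subtract 34 from 47: 13 remains
subtract 13 from 13: 0 remains
So 1178 = 987 + 144 + 34 + 13, with no two terms consecutive in the sequence.

987 + 144 + 34 + 13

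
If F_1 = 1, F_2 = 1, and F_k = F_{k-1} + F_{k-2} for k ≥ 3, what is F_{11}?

Iterating the recurrence up to F_{4} = 3 and F_{3} = 2:
F_{5} = F_{4} + F_{3} = 3 + 2 = 5
F_{6} = F_{5} + F_{4} = 5 + 3 = 8
F_{7} = F_{6} + F_{5} = 8 + 5 = 13
F_{8} = F_{7} + F_{6} = 13 + 8 = 21
F_{9} = F_{8} + F_{7} = 21 + 13 = 34
F_{10} = F_{9} + F_{8} = 34 + 21 = 55
F_{11} = F_{10} + F_{9} = 55 + 34 = 89

89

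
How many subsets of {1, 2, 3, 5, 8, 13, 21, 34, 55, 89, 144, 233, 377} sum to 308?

Each representation comes from the Zeckendorf form by replacing some F_k with F_{k−1} + F_{k−2} where possible.
308 = 233+55+13+5+2 = 233+34+21+13+5+2 = 144+89+55+13+5+2 = 144+89+34+21+13+5+2 — 4 representations.

4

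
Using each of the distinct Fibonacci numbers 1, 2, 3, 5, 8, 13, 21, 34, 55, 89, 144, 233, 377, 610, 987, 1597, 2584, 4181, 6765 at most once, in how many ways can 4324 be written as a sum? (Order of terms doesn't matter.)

4

4324 = 4181+89+34+13+5+2 = 2584+1597+89+34+13+5+2 = 2584+987+610+89+34+13+5+2 = 2584+987+377+233+89+34+13+5+2 — 4 representations.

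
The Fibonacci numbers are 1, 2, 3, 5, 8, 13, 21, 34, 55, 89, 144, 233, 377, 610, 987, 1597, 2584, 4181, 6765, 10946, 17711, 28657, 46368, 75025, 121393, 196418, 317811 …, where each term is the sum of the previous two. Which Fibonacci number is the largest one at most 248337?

196418 ≤ 248337 < 317811, so the largest Fibonacci number not exceeding 248337 is 196418.

196418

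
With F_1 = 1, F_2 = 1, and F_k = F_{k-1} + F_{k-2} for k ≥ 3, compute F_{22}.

Iterating the recurrence up to F_{17} = 1597 and F_{16} = 987:
F_{18} = F_{17} + F_{16} = 1597 + 987 = 2584
F_{19} = F_{18} + F_{17} = 2584 + 1597 = 4181
F_{20} = F_{19} + F_{18} = 4181 + 2584 = 6765
F_{21} = F_{20} + F_{19} = 6765 + 4181 = 10946
F_{22} = F_{21} + F_{20} = 10946 + 6765 = 17711

17711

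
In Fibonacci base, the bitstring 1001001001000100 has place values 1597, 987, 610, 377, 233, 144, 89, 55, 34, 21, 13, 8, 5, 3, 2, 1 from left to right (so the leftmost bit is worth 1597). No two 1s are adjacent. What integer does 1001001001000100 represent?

2087

Summing the place values of the 1 bits: 1597 + 377 + 89 + 21 + 3 = 2087.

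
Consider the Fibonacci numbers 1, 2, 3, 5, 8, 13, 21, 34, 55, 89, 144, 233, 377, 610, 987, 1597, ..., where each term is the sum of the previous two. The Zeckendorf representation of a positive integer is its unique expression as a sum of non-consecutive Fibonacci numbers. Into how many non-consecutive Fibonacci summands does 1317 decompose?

1317 − 987 = 330
330 − 233 = 97
97 − 89 = 8
8 − 8 = 0
1317 = 987 + 233 + 89 + 8, which has 4 terms.

4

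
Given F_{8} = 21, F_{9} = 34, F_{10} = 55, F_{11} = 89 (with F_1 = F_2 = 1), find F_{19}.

By the addition formula F_{m+n} = F_m F_{n+1} + F_{m−1} F_n with m=9, n=10: F_{19} = 34·89 + 21·55 = 3026 + 1155 = 4181.

4181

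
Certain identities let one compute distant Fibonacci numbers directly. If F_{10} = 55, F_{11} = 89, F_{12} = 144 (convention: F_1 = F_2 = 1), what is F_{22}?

By the addition formula F_{m+n} = F_m F_{n+1} + F_{m−1} F_n with m=11, n=11: F_{22} = 89·144 + 55·89 = 12816 + 4895 = 17711.

17711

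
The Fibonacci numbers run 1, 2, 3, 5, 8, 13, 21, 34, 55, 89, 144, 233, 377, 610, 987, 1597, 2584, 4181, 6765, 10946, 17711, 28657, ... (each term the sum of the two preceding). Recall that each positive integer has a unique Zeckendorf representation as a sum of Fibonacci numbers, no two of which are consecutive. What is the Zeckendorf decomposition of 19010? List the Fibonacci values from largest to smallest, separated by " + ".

Greedily peel off the largest Fibonacci term at each step:
19010: greatest Fibonacci not exceeding it is 17711, leaving 1299
1299: greatest Fibonacci not exceeding it is 987, leaving 312
312: greatest Fibonacci not exceeding it is 233, leaving 79
79: greatest Fibonacci not exceeding it is 55, leaving 24
24: greatest Fibonacci not exceeding it is 21, leaving 3
3: greatest Fibonacci not exceeding it is 3, leaving 0
So 19010 = 17711 + 987 + 233 + 55 + 21 + 3, with no two terms consecutive in the sequence.

17711 + 987 + 233 + 55 + 21 + 3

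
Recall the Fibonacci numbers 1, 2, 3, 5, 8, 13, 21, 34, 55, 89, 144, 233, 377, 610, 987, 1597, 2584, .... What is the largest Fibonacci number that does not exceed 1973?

1597

1597 ≤ 1973 < 2584, so the largest Fibonacci number not exceeding 1973 is 1597.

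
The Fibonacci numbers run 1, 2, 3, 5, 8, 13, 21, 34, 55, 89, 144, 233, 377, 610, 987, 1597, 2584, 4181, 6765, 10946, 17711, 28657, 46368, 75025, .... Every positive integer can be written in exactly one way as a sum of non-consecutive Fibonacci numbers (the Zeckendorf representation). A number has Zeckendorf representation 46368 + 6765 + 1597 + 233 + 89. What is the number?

55052

46368 + 6765 + 1597 + 233 + 89 = 55052.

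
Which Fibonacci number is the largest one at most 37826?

28657

28657 ≤ 37826 < 46368, so the largest Fibonacci number not exceeding 37826 is 28657.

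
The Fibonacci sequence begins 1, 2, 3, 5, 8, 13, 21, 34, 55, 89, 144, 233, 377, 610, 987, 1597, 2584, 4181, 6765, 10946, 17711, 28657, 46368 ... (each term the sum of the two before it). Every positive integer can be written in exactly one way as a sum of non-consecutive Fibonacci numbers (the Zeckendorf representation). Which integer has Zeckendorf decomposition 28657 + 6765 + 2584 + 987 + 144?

39137

28657 + 6765 + 2584 + 987 + 144 = 39137.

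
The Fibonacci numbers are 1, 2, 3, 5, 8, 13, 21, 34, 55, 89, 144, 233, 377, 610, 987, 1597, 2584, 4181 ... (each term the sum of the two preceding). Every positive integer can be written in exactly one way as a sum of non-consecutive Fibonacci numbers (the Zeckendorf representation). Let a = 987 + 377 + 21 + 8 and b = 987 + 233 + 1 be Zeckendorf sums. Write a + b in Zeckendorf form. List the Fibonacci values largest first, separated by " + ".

The two numbers are 1393 and 1221, so their sum is 2614.
subtract 2584 from 2614: 30 remains
subtract 21 from 30: 9 remains
subtract 8 from 9: 1 remains
subtract 1 from 1: 0 remains

2584 + 21 + 8 + 1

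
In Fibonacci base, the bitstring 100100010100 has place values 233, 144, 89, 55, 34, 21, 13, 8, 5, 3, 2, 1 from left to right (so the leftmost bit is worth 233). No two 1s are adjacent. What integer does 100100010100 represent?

Summing the place values of the 1 bits: 233 + 55 + 8 + 3 = 299.

299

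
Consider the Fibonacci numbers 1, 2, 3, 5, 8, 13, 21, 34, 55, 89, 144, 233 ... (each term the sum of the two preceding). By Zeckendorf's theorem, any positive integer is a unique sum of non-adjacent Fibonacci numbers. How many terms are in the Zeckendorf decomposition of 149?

Repeatedly subtract the largest Fibonacci number that fits:
take 144 (≤ 149); 149 − 144 = 5
take 5 (≤ 5); 5 − 5 = 0
149 = 144 + 5, which has 2 terms.

2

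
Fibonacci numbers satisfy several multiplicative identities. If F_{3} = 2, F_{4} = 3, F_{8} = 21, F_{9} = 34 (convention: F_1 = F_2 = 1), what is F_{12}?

By the addition formula F_{m+n} = F_m F_{n+1} + F_{m−1} F_n with m=4, n=8: F_{12} = 3·34 + 2·21 = 102 + 42 = 144.

144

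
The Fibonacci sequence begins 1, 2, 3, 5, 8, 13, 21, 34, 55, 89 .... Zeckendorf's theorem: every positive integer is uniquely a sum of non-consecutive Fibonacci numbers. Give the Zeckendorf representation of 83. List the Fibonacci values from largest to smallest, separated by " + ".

55 + 21 + 5 + 2

Greedy algorithm:
take 55 (≤ 83); 83 − 55 = 28
take 21 (≤ 28); 28 − 21 = 7
take 5 (≤ 7); 7 − 5 = 2
take 2 (≤ 2); 2 − 2 = 0
So 83 = 55 + 21 + 5 + 2, with no two terms consecutive in the sequence.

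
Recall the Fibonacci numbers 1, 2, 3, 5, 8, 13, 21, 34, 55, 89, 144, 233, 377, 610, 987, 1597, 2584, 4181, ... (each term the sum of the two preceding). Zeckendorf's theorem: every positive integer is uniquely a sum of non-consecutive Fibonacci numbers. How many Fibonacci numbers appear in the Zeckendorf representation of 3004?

5

subtract 2584 from 3004: 420 remains
subtract 377 from 420: 43 remains
subtract 34 from 43: 9 remains
subtract 8 from 9: 1 remains
subtract 1 from 1: 0 remains
3004 = 2584 + 377 + 34 + 8 + 1, which has 5 terms.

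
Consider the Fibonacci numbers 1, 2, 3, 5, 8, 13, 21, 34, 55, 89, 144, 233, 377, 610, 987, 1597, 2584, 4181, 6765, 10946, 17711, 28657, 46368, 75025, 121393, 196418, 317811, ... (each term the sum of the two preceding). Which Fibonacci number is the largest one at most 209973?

196418

196418 ≤ 209973 < 317811, so the largest Fibonacci number not exceeding 209973 is 196418.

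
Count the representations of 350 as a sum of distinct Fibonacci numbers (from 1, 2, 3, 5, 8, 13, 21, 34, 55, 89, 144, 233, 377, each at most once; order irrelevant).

350 = 233+89+21+5+2 = 233+89+13+8+5+2 = 233+55+34+21+5+2 = 233+55+34+13+8+5+2 = 144+89+55+34+21+5+2 = … (1 more), for 6 in all.

6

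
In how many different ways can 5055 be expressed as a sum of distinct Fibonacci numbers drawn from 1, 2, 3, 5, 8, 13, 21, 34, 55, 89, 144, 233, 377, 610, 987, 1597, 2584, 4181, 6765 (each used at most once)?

Each representation comes from the Zeckendorf form by replacing some F_k with F_{k−1} + F_{k−2} where possible.
5055 = 4181+610+233+21+8+2 = 4181+610+233+21+5+3+2 = 4181+610+144+89+21+8+2 = 4181+610+233+13+8+5+3+2 = … (32 more), for 36 in all.

36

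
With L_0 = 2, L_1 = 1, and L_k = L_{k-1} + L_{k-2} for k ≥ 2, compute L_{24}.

103682

Iterating the recurrence up to L_{19} = 9349 and L_{18} = 5778:
L_{20} = L_{19} + L_{18} = 9349 + 5778 = 15127
L_{21} = L_{20} + L_{19} = 15127 + 9349 = 24476
L_{22} = L_{21} + L_{20} = 24476 + 15127 = 39603
L_{23} = L_{22} + L_{21} = 39603 + 24476 = 64079
L_{24} = L_{23} + L_{22} = 64079 + 39603 = 103682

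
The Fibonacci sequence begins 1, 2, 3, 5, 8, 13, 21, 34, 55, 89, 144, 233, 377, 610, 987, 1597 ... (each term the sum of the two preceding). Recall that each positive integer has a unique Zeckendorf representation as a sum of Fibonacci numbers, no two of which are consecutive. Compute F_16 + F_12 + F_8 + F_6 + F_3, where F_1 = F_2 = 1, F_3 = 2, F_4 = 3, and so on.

F_16 + F_12 + F_8 + F_6 + F_3 = 987 + 144 + 21 + 8 + 2 = 1162.

1162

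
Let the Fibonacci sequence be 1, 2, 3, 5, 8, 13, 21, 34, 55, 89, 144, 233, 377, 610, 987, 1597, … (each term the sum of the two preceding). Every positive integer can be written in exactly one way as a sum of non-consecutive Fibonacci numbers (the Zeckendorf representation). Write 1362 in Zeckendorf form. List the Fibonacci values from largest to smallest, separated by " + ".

987 + 233 + 89 + 34 + 13 + 5 + 1

largest Fibonacci ≤ 1362 is 987; 1362 − 987 = 375
largest Fibonacci ≤ 375 is 233; 375 − 233 = 142
largest Fibonacci ≤ 142 is 89; 142 − 89 = 53
largest Fibonacci ≤ 53 is 34; 53 − 34 = 19
largest Fibonacci ≤ 19 is 13; 19 − 13 = 6
largest Fibonacci ≤ 6 is 5; 6 − 5 = 1
largest Fibonacci ≤ 1 is 1; 1 − 1 = 0
So 1362 = 987 + 233 + 89 + 34 + 13 + 5 + 1, with no two terms consecutive in the sequence.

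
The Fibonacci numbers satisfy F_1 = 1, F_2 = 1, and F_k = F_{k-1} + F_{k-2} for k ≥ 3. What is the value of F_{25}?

Iterating the recurrence up to F_{18} = 2584 and F_{17} = 1597:
F_{19} = F_{18} + F_{17} = 2584 + 1597 = 4181
F_{20} = F_{19} + F_{18} = 4181 + 2584 = 6765
F_{21} = F_{20} + F_{19} = 6765 + 4181 = 10946
F_{22} = F_{21} + F_{20} = 10946 + 6765 = 17711
F_{23} = F_{22} + F_{21} = 17711 + 10946 = 28657
F_{24} = F_{23} + F_{22} = 28657 + 17711 = 46368
F_{25} = F_{24} + F_{23} = 46368 + 28657 = 75025

75025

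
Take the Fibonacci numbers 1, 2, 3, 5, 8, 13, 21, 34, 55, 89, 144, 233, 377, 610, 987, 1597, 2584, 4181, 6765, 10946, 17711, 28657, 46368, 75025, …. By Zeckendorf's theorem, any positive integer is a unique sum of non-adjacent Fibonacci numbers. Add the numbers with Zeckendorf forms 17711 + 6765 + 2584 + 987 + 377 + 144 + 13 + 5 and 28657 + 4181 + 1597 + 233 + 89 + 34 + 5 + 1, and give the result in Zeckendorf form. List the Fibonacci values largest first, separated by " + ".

46368 + 10946 + 4181 + 1597 + 233 + 55 + 3

The two numbers are 28586 and 34797, so their sum is 63383.
Greedily peel off the largest Fibonacci term at each step:
subtract 46368 from 63383: 17015 remains
subtract 10946 from 17015: 6069 remains
subtract 4181 from 6069: 1888 remains
subtract 1597 from 1888: 291 remains
subtract 233 from 291: 58 remains
subtract 55 from 58: 3 remains
subtract 3 from 3: 0 remains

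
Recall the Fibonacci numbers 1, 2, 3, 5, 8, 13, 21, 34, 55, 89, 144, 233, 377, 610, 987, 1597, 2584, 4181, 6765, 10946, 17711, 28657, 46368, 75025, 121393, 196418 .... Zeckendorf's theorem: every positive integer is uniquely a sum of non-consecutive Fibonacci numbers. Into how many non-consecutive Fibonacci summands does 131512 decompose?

7

131512: greatest Fibonacci not exceeding it is 121393, leaving 10119
10119: greatest Fibonacci not exceeding it is 6765, leaving 3354
3354: greatest Fibonacci not exceeding it is 2584, leaving 770
770: greatest Fibonacci not exceeding it is 610, leaving 160
160: greatest Fibonacci not exceeding it is 144, leaving 16
16: greatest Fibonacci not exceeding it is 13, leaving 3
3: greatest Fibonacci not exceeding it is 3, leaving 0
131512 = 121393 + 6765 + 2584 + 610 + 144 + 13 + 3, which has 7 terms.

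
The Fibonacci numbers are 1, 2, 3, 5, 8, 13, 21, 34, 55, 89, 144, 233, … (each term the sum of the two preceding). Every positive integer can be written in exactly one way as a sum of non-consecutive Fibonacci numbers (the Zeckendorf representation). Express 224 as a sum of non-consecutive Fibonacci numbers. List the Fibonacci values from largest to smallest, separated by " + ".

144 + 55 + 21 + 3 + 1

144 ≤ 224 < 233, so take 144; remainder 80
55 ≤ 80 < 89, so take 55; remainder 25
21 ≤ 25 < 34, so take 21; remainder 4
3 ≤ 4 < 5, so take 3; remainder 1
1 ≤ 1 < 2, so take 1; remainder 0
So 224 = 144 + 55 + 21 + 3 + 1, with no two terms consecutive in the sequence.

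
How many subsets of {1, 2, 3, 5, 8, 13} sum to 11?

Each representation comes from the Zeckendorf form by replacing some F_k with F_{k−1} + F_{k−2} where possible.
11 = 8+3 = 8+2+1 = 5+3+2+1 — 3 representations.

3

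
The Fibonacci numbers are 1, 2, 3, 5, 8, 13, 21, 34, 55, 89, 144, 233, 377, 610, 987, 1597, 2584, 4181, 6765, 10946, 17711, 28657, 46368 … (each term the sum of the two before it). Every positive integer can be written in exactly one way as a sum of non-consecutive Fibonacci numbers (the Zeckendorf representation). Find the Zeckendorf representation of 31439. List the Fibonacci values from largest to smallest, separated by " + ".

28657 + 2584 + 144 + 34 + 13 + 5 + 2

Greedy algorithm:
take 28657 (≤ 31439); 31439 − 28657 = 2782
take 2584 (≤ 2782); 2782 − 2584 = 198
take 144 (≤ 198); 198 − 144 = 54
take 34 (≤ 54); 54 − 34 = 20
take 13 (≤ 20); 20 − 13 = 7
take 5 (≤ 7); 7 − 5 = 2
take 2 (≤ 2); 2 − 2 = 0
So 31439 = 28657 + 2584 + 144 + 34 + 13 + 5 + 2, with no two terms consecutive in the sequence.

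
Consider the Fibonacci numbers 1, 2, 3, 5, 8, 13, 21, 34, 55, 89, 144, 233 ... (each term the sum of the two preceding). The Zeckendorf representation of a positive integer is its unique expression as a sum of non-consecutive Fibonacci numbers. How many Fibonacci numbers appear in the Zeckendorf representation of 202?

202: greatest Fibonacci not exceeding it is 144, leaving 58
58: greatest Fibonacci not exceeding it is 55, leaving 3
3: greatest Fibonacci not exceeding it is 3, leaving 0
202 = 144 + 55 + 3, which has 3 terms.

3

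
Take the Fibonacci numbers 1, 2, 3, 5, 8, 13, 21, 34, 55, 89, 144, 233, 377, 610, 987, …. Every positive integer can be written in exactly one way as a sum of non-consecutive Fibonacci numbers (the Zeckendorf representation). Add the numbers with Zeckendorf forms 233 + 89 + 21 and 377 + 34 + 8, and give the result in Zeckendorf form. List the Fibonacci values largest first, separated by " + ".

610 + 144 + 8

The two numbers are 343 and 419, so their sum is 762.
Greedily peel off the largest Fibonacci term at each step:
610 ≤ 762 < 987, so take 610; remainder 152
144 ≤ 152 < 233, so take 144; remainder 8
8 ≤ 8 < 13, so take 8; remainder 0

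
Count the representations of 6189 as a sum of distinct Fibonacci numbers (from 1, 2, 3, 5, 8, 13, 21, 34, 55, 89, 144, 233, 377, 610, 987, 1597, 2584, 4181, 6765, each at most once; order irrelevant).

36

6189 = 4181+1597+377+34 = 4181+1597+377+21+13 = 4181+1597+233+144+34 = 4181+1597+377+21+8+5 = … (32 more), for 36 in all.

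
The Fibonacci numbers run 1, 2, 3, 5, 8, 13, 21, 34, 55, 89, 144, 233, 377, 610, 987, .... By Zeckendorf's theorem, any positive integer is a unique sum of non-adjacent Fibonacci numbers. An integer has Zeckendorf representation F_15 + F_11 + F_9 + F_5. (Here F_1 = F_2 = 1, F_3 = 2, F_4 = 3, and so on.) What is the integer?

F_15 + F_11 + F_9 + F_5 = 610 + 89 + 34 + 5 = 738.

738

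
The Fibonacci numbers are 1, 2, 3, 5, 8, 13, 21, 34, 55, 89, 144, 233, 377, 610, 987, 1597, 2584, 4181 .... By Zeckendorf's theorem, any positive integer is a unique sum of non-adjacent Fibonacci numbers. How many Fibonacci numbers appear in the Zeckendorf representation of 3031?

Repeatedly subtract the largest Fibonacci number that fits:
take 2584 (≤ 3031); 3031 − 2584 = 447
take 377 (≤ 447); 447 − 377 = 70
take 55 (≤ 70); 70 − 55 = 15
take 13 (≤ 15); 15 − 13 = 2
take 2 (≤ 2); 2 − 2 = 0
3031 = 2584 + 377 + 55 + 13 + 2, which has 5 terms.

5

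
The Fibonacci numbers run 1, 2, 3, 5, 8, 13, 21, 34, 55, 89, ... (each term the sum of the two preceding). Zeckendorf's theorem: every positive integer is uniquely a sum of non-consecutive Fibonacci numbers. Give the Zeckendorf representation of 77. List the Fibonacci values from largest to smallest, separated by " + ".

largest Fibonacci ≤ 77 is 55; 77 − 55 = 22
largest Fibonacci ≤ 22 is 21; 22 − 21 = 1
largest Fibonacci ≤ 1 is 1; 1 − 1 = 0
So 77 = 55 + 21 + 1, with no two terms consecutive in the sequence.

55 + 21 + 1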